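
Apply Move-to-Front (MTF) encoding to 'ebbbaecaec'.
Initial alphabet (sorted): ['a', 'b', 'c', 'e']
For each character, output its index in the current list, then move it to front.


MTF encoding:
'e': index 3 in ['a', 'b', 'c', 'e'] -> ['e', 'a', 'b', 'c']
'b': index 2 in ['e', 'a', 'b', 'c'] -> ['b', 'e', 'a', 'c']
'b': index 0 in ['b', 'e', 'a', 'c'] -> ['b', 'e', 'a', 'c']
'b': index 0 in ['b', 'e', 'a', 'c'] -> ['b', 'e', 'a', 'c']
'a': index 2 in ['b', 'e', 'a', 'c'] -> ['a', 'b', 'e', 'c']
'e': index 2 in ['a', 'b', 'e', 'c'] -> ['e', 'a', 'b', 'c']
'c': index 3 in ['e', 'a', 'b', 'c'] -> ['c', 'e', 'a', 'b']
'a': index 2 in ['c', 'e', 'a', 'b'] -> ['a', 'c', 'e', 'b']
'e': index 2 in ['a', 'c', 'e', 'b'] -> ['e', 'a', 'c', 'b']
'c': index 2 in ['e', 'a', 'c', 'b'] -> ['c', 'e', 'a', 'b']


Output: [3, 2, 0, 0, 2, 2, 3, 2, 2, 2]


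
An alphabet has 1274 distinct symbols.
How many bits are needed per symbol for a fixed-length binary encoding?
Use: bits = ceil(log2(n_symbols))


log2(1274) = 10.3151
Bracket: 2^10 = 1024 < 1274 <= 2^11 = 2048
So ceil(log2(1274)) = 11

bits = ceil(log2(1274)) = ceil(10.3151) = 11 bits


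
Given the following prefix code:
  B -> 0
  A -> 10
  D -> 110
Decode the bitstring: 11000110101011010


Decoding step by step:
Bits 110 -> D
Bits 0 -> B
Bits 0 -> B
Bits 110 -> D
Bits 10 -> A
Bits 10 -> A
Bits 110 -> D
Bits 10 -> A


Decoded message: DBBDAADA


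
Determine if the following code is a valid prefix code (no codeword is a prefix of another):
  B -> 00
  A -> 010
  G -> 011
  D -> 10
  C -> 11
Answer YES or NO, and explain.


Checking each pair (does one codeword prefix another?):
  B='00' vs A='010': no prefix
  B='00' vs G='011': no prefix
  B='00' vs D='10': no prefix
  B='00' vs C='11': no prefix
  A='010' vs B='00': no prefix
  A='010' vs G='011': no prefix
  A='010' vs D='10': no prefix
  A='010' vs C='11': no prefix
  G='011' vs B='00': no prefix
  G='011' vs A='010': no prefix
  G='011' vs D='10': no prefix
  G='011' vs C='11': no prefix
  D='10' vs B='00': no prefix
  D='10' vs A='010': no prefix
  D='10' vs G='011': no prefix
  D='10' vs C='11': no prefix
  C='11' vs B='00': no prefix
  C='11' vs A='010': no prefix
  C='11' vs G='011': no prefix
  C='11' vs D='10': no prefix
No violation found over all pairs.

YES -- this is a valid prefix code. No codeword is a prefix of any other codeword.


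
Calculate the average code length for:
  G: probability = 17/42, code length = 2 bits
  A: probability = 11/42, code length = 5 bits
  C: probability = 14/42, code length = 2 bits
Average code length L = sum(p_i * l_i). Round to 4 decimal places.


Weighted contributions p_i * l_i:
  G: (17/42) * 2 = 34/42
  A: (11/42) * 5 = 55/42
  C: (14/42) * 2 = 28/42
Sum = (34 + 55 + 28)/42 = 117/42

L = 117/42 = 2.7857 bits/symbol


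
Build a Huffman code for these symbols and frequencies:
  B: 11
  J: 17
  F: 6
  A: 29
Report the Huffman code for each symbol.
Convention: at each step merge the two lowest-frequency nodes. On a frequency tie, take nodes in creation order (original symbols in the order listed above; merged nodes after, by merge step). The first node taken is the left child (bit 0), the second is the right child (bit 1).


Huffman tree construction:
Step 1: Merge F(6) + B(11) = 17
Step 2: Merge J(17) + (F+B)(17) = 34
Step 3: Merge A(29) + (J+(F+B))(34) = 63
Read each symbol's code off the tree from the root (left child = 0, right child = 1).

Codes:
  B: 111 (length 3)
  J: 10 (length 2)
  F: 110 (length 3)
  A: 0 (length 1)
Average code length: 114/63 = 1.8095 bits/symbol


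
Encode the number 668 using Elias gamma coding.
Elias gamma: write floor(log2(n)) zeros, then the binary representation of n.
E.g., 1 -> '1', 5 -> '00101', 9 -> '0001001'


num_bits = floor(log2(668)) + 1 = 10
leading_zeros = num_bits - 1 = 9
binary(668) = 1010011100

Elias gamma(668) = '000000000' + '1010011100' = 0000000001010011100 (19 bits)


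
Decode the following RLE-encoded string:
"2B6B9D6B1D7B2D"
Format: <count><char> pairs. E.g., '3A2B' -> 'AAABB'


Expanding each <count><char> pair:
  2B -> 'BB'
  6B -> 'BBBBBB'
  9D -> 'DDDDDDDDD'
  6B -> 'BBBBBB'
  1D -> 'D'
  7B -> 'BBBBBBB'
  2D -> 'DD'

Decoded = BBBBBBBBDDDDDDDDDBBBBBBDBBBBBBBDD


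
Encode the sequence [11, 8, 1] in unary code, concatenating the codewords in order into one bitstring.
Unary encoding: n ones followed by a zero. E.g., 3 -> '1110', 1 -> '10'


Encode each number as n ones followed by a terminating 0:
  11 -> 111111111110 (12 bits)
  8 -> 111111110 (9 bits)
  1 -> 10 (2 bits)
Total length = 12 + 9 + 2 = 23 bits.

Unary([11, 8, 1]) = 11111111111011111111010 (23 bits)


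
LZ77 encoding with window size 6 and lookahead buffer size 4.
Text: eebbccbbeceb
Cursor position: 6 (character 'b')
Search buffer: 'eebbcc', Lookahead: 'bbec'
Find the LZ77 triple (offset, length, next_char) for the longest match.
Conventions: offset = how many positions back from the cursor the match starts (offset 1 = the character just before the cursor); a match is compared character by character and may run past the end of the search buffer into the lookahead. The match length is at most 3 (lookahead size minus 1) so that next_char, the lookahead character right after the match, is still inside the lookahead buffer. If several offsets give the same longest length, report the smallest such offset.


Try each offset into the search buffer:
  offset=1 (pos 5, char 'c'): match length 0
  offset=2 (pos 4, char 'c'): match length 0
  offset=3 (pos 3, char 'b'): match length 1
  offset=4 (pos 2, char 'b'): match length 2
  offset=5 (pos 1, char 'e'): match length 0
  offset=6 (pos 0, char 'e'): match length 0
Longest match has length 2 at offset 4.
next_char = character at position 6 + 2 = 8 -> 'e'

Best match: offset=4, length=2 (matching 'bb' starting at position 2)
LZ77 triple: (4, 2, 'e')


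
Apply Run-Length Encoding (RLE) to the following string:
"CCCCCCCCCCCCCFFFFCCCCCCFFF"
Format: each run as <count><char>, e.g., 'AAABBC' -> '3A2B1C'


Scanning runs left to right:
  i=0: run of 'C' x 13 -> '13C'
  i=13: run of 'F' x 4 -> '4F'
  i=17: run of 'C' x 6 -> '6C'
  i=23: run of 'F' x 3 -> '3F'

RLE = 13C4F6C3F


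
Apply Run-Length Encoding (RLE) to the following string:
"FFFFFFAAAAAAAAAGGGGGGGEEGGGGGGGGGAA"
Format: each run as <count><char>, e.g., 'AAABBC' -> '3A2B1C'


Scanning runs left to right:
  i=0: run of 'F' x 6 -> '6F'
  i=6: run of 'A' x 9 -> '9A'
  i=15: run of 'G' x 7 -> '7G'
  i=22: run of 'E' x 2 -> '2E'
  i=24: run of 'G' x 9 -> '9G'
  i=33: run of 'A' x 2 -> '2A'

RLE = 6F9A7G2E9G2A


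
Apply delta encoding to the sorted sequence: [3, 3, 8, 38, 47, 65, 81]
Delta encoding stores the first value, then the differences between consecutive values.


First value: 3
Deltas:
  3 - 3 = 0
  8 - 3 = 5
  38 - 8 = 30
  47 - 38 = 9
  65 - 47 = 18
  81 - 65 = 16


Delta encoded: [3, 0, 5, 30, 9, 18, 16]


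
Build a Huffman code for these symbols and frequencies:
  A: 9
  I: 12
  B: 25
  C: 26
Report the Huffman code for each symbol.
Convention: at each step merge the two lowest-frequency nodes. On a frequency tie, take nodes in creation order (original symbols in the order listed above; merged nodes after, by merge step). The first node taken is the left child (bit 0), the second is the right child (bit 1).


Huffman tree construction:
Step 1: Merge A(9) + I(12) = 21
Step 2: Merge (A+I)(21) + B(25) = 46
Step 3: Merge C(26) + ((A+I)+B)(46) = 72
Read each symbol's code off the tree from the root (left child = 0, right child = 1).

Codes:
  A: 100 (length 3)
  I: 101 (length 3)
  B: 11 (length 2)
  C: 0 (length 1)
Average code length: 139/72 = 1.9306 bits/symbol


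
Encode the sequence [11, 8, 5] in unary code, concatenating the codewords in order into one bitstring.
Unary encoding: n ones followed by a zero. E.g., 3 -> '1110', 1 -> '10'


Encode each number as n ones followed by a terminating 0:
  11 -> 111111111110 (12 bits)
  8 -> 111111110 (9 bits)
  5 -> 111110 (6 bits)
Total length = 12 + 9 + 6 = 27 bits.

Unary([11, 8, 5]) = 111111111110111111110111110 (27 bits)


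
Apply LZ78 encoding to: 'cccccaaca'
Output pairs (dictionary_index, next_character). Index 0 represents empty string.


LZ78 encoding steps:
Dictionary: {0: ''}
Step 1: w='' (idx 0), next='c' -> output (0, 'c'), add 'c' as idx 1
Step 2: w='c' (idx 1), next='c' -> output (1, 'c'), add 'cc' as idx 2
Step 3: w='cc' (idx 2), next='a' -> output (2, 'a'), add 'cca' as idx 3
Step 4: w='' (idx 0), next='a' -> output (0, 'a'), add 'a' as idx 4
Step 5: w='c' (idx 1), next='a' -> output (1, 'a'), add 'ca' as idx 5


Encoded: [(0, 'c'), (1, 'c'), (2, 'a'), (0, 'a'), (1, 'a')]


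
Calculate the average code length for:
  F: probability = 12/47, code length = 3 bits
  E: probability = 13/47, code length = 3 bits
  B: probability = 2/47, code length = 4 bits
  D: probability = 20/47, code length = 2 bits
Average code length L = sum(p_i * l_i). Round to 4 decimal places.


Weighted contributions p_i * l_i:
  F: (12/47) * 3 = 36/47
  E: (13/47) * 3 = 39/47
  B: (2/47) * 4 = 8/47
  D: (20/47) * 2 = 40/47
Sum = (36 + 39 + 8 + 40)/47 = 123/47

L = 123/47 = 2.6170 bits/symbol


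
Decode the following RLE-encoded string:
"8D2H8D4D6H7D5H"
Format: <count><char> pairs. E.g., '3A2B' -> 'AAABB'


Expanding each <count><char> pair:
  8D -> 'DDDDDDDD'
  2H -> 'HH'
  8D -> 'DDDDDDDD'
  4D -> 'DDDD'
  6H -> 'HHHHHH'
  7D -> 'DDDDDDD'
  5H -> 'HHHHH'

Decoded = DDDDDDDDHHDDDDDDDDDDDDHHHHHHDDDDDDDHHHHH


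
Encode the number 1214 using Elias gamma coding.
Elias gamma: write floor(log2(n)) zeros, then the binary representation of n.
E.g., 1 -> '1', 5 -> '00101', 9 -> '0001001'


num_bits = floor(log2(1214)) + 1 = 11
leading_zeros = num_bits - 1 = 10
binary(1214) = 10010111110

Elias gamma(1214) = '0000000000' + '10010111110' = 000000000010010111110 (21 bits)


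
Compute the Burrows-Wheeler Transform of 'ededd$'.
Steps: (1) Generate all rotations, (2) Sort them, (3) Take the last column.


Rotations (sorted):
  0: $ededd -> last char: d
  1: d$eded -> last char: d
  2: dd$ede -> last char: e
  3: dedd$e -> last char: e
  4: edd$ed -> last char: d
  5: ededd$ -> last char: $


BWT = ddeed$


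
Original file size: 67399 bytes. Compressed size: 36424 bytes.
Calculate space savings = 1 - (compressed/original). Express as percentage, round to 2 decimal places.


ratio = compressed/original = 36424/67399 = 0.540423
savings = 1 - ratio = 1 - 0.540423 = 0.459577
as a percentage: 0.459577 * 100 = 45.96%

Space savings = 1 - 36424/67399 = 45.96%


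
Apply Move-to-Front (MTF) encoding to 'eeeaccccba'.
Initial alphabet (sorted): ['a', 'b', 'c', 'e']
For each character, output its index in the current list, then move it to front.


MTF encoding:
'e': index 3 in ['a', 'b', 'c', 'e'] -> ['e', 'a', 'b', 'c']
'e': index 0 in ['e', 'a', 'b', 'c'] -> ['e', 'a', 'b', 'c']
'e': index 0 in ['e', 'a', 'b', 'c'] -> ['e', 'a', 'b', 'c']
'a': index 1 in ['e', 'a', 'b', 'c'] -> ['a', 'e', 'b', 'c']
'c': index 3 in ['a', 'e', 'b', 'c'] -> ['c', 'a', 'e', 'b']
'c': index 0 in ['c', 'a', 'e', 'b'] -> ['c', 'a', 'e', 'b']
'c': index 0 in ['c', 'a', 'e', 'b'] -> ['c', 'a', 'e', 'b']
'c': index 0 in ['c', 'a', 'e', 'b'] -> ['c', 'a', 'e', 'b']
'b': index 3 in ['c', 'a', 'e', 'b'] -> ['b', 'c', 'a', 'e']
'a': index 2 in ['b', 'c', 'a', 'e'] -> ['a', 'b', 'c', 'e']


Output: [3, 0, 0, 1, 3, 0, 0, 0, 3, 2]


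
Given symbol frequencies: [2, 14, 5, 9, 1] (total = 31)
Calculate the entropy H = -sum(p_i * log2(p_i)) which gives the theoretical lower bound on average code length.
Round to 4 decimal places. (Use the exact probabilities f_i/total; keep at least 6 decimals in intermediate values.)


Per-symbol terms -p_i * log2(p_i) with p_i = f_i/31:
  p = 2/31 = 0.064516: log2(p) = -3.954196, -p*log2(p) = 0.255109
  p = 14/31 = 0.451613: log2(p) = -1.146841, -p*log2(p) = 0.517928
  p = 5/31 = 0.161290: log2(p) = -2.632268, -p*log2(p) = 0.424559
  p = 9/31 = 0.290323: log2(p) = -1.784271, -p*log2(p) = 0.518014
  p = 1/31 = 0.032258: log2(p) = -4.954196, -p*log2(p) = 0.159813
H = 0.255109 + 0.517928 + 0.424559 + 0.518014 + 0.159813 = 1.875423

H = 1.8754 bits/symbol


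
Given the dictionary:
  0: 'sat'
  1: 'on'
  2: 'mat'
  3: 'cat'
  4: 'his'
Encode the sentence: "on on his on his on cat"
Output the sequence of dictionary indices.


Look up each word in the dictionary:
  'on' -> 1
  'on' -> 1
  'his' -> 4
  'on' -> 1
  'his' -> 4
  'on' -> 1
  'cat' -> 3

Encoded: [1, 1, 4, 1, 4, 1, 3]


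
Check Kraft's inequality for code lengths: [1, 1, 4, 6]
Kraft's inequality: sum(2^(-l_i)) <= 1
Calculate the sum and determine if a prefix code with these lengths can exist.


Sum = 2^(-1) + 2^(-1) + 2^(-4) + 2^(-6)
    = 0.5 + 0.5 + 0.0625 + 0.015625
    = 69/64 = 1.078125
Since 1.078125 > 1, Kraft's inequality is NOT satisfied.
A prefix code with these lengths CANNOT exist.

Kraft sum = 1.078125. Not satisfied.


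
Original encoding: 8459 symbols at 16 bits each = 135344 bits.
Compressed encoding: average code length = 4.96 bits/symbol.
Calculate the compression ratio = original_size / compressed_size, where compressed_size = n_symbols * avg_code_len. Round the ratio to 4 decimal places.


original_size = n_symbols * orig_bits = 8459 * 16 = 135344 bits
compressed_size = n_symbols * avg_code_len = 8459 * 4.96 = 41956.64 bits
ratio = original_size / compressed_size = 135344 / 41956.64 = 3.2258

Compression ratio = 3.2258


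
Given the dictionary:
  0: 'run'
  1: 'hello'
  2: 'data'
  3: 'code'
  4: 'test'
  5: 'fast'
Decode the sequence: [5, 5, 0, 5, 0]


Look up each index in the dictionary:
  5 -> 'fast'
  5 -> 'fast'
  0 -> 'run'
  5 -> 'fast'
  0 -> 'run'

Decoded: "fast fast run fast run"


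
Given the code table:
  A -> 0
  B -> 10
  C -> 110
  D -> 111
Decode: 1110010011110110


Decoding:
111 -> D
0 -> A
0 -> A
10 -> B
0 -> A
111 -> D
10 -> B
110 -> C


Result: DAABADBC


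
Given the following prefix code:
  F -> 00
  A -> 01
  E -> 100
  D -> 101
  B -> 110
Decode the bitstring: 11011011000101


Decoding step by step:
Bits 110 -> B
Bits 110 -> B
Bits 110 -> B
Bits 00 -> F
Bits 101 -> D


Decoded message: BBBFD


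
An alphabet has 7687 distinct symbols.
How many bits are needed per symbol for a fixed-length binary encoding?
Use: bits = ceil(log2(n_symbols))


log2(7687) = 12.9082
Bracket: 2^12 = 4096 < 7687 <= 2^13 = 8192
So ceil(log2(7687)) = 13

bits = ceil(log2(7687)) = ceil(12.9082) = 13 bits


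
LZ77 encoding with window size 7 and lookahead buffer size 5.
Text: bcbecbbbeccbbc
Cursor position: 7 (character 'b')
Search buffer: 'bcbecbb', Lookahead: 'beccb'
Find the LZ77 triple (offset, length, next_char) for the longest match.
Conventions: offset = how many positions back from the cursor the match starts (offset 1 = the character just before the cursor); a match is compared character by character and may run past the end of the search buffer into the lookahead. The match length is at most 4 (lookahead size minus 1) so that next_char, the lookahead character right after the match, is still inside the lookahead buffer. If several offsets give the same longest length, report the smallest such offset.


Try each offset into the search buffer:
  offset=1 (pos 6, char 'b'): match length 1
  offset=2 (pos 5, char 'b'): match length 1
  offset=3 (pos 4, char 'c'): match length 0
  offset=4 (pos 3, char 'e'): match length 0
  offset=5 (pos 2, char 'b'): match length 3
  offset=6 (pos 1, char 'c'): match length 0
  offset=7 (pos 0, char 'b'): match length 1
Longest match has length 3 at offset 5.
next_char = character at position 7 + 3 = 10 -> 'c'

Best match: offset=5, length=3 (matching 'bec' starting at position 2)
LZ77 triple: (5, 3, 'c')


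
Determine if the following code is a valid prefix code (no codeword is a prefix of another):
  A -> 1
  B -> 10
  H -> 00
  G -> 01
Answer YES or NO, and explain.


Checking each pair (does one codeword prefix another?):
  A='1' vs B='10': prefix -- VIOLATION

NO -- this is NOT a valid prefix code. A (1) is a prefix of B (10).


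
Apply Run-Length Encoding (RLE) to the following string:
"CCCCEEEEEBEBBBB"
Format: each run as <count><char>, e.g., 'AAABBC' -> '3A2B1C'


Scanning runs left to right:
  i=0: run of 'C' x 4 -> '4C'
  i=4: run of 'E' x 5 -> '5E'
  i=9: run of 'B' x 1 -> '1B'
  i=10: run of 'E' x 1 -> '1E'
  i=11: run of 'B' x 4 -> '4B'

RLE = 4C5E1B1E4B


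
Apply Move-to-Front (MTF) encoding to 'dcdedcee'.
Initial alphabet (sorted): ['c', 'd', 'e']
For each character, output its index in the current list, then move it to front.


MTF encoding:
'd': index 1 in ['c', 'd', 'e'] -> ['d', 'c', 'e']
'c': index 1 in ['d', 'c', 'e'] -> ['c', 'd', 'e']
'd': index 1 in ['c', 'd', 'e'] -> ['d', 'c', 'e']
'e': index 2 in ['d', 'c', 'e'] -> ['e', 'd', 'c']
'd': index 1 in ['e', 'd', 'c'] -> ['d', 'e', 'c']
'c': index 2 in ['d', 'e', 'c'] -> ['c', 'd', 'e']
'e': index 2 in ['c', 'd', 'e'] -> ['e', 'c', 'd']
'e': index 0 in ['e', 'c', 'd'] -> ['e', 'c', 'd']


Output: [1, 1, 1, 2, 1, 2, 2, 0]


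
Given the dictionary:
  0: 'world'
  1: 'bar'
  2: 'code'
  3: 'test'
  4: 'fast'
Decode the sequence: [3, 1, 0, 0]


Look up each index in the dictionary:
  3 -> 'test'
  1 -> 'bar'
  0 -> 'world'
  0 -> 'world'

Decoded: "test bar world world"


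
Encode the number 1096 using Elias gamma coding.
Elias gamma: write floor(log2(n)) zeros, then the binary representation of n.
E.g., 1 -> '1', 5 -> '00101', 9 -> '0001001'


num_bits = floor(log2(1096)) + 1 = 11
leading_zeros = num_bits - 1 = 10
binary(1096) = 10001001000

Elias gamma(1096) = '0000000000' + '10001001000' = 000000000010001001000 (21 bits)


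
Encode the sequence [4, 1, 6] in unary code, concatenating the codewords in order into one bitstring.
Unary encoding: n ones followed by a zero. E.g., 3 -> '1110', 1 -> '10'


Encode each number as n ones followed by a terminating 0:
  4 -> 11110 (5 bits)
  1 -> 10 (2 bits)
  6 -> 1111110 (7 bits)
Total length = 5 + 2 + 7 = 14 bits.

Unary([4, 1, 6]) = 11110101111110 (14 bits)


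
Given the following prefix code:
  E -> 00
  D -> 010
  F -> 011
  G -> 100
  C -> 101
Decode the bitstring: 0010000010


Decoding step by step:
Bits 00 -> E
Bits 100 -> G
Bits 00 -> E
Bits 010 -> D


Decoded message: EGED


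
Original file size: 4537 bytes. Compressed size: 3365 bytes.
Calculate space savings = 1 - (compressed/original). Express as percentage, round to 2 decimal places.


ratio = compressed/original = 3365/4537 = 0.74168
savings = 1 - ratio = 1 - 0.74168 = 0.25832
as a percentage: 0.25832 * 100 = 25.83%

Space savings = 1 - 3365/4537 = 25.83%


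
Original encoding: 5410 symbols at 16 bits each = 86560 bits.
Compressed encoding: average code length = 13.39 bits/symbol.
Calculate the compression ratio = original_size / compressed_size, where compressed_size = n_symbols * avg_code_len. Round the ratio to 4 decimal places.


original_size = n_symbols * orig_bits = 5410 * 16 = 86560 bits
compressed_size = n_symbols * avg_code_len = 5410 * 13.39 = 72439.9 bits
ratio = original_size / compressed_size = 86560 / 72439.9 = 1.1949

Compression ratio = 1.1949


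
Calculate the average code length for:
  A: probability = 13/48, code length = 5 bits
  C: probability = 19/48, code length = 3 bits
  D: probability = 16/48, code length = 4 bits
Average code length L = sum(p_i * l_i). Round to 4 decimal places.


Weighted contributions p_i * l_i:
  A: (13/48) * 5 = 65/48
  C: (19/48) * 3 = 57/48
  D: (16/48) * 4 = 64/48
Sum = (65 + 57 + 64)/48 = 186/48

L = 186/48 = 3.8750 bits/symbol


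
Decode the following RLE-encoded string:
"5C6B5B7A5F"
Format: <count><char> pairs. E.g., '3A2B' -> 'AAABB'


Expanding each <count><char> pair:
  5C -> 'CCCCC'
  6B -> 'BBBBBB'
  5B -> 'BBBBB'
  7A -> 'AAAAAAA'
  5F -> 'FFFFF'

Decoded = CCCCCBBBBBBBBBBBAAAAAAAFFFFF


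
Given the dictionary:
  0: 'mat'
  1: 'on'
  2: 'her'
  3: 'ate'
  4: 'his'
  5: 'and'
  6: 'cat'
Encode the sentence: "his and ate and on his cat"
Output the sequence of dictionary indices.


Look up each word in the dictionary:
  'his' -> 4
  'and' -> 5
  'ate' -> 3
  'and' -> 5
  'on' -> 1
  'his' -> 4
  'cat' -> 6

Encoded: [4, 5, 3, 5, 1, 4, 6]


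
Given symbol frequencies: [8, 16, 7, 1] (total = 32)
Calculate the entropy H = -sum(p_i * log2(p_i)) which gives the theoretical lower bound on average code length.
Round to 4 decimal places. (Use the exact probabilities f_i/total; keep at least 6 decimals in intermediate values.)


Per-symbol terms -p_i * log2(p_i) with p_i = f_i/32:
  p = 8/32 = 0.250000: log2(p) = -2.000000, -p*log2(p) = 0.500000
  p = 16/32 = 0.500000: log2(p) = -1.000000, -p*log2(p) = 0.500000
  p = 7/32 = 0.218750: log2(p) = -2.192645, -p*log2(p) = 0.479641
  p = 1/32 = 0.031250: log2(p) = -5.000000, -p*log2(p) = 0.156250
H = 0.500000 + 0.500000 + 0.479641 + 0.156250 = 1.635891

H = 1.6359 bits/symbol


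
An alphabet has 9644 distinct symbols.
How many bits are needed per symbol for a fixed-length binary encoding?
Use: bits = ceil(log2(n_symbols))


log2(9644) = 13.2354
Bracket: 2^13 = 8192 < 9644 <= 2^14 = 16384
So ceil(log2(9644)) = 14

bits = ceil(log2(9644)) = ceil(13.2354) = 14 bits


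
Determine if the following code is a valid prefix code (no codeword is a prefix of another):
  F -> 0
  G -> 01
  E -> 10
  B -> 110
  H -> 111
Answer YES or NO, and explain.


Checking each pair (does one codeword prefix another?):
  F='0' vs G='01': prefix -- VIOLATION

NO -- this is NOT a valid prefix code. F (0) is a prefix of G (01).


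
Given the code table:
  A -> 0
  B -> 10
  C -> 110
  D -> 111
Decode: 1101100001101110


Decoding:
110 -> C
110 -> C
0 -> A
0 -> A
0 -> A
110 -> C
111 -> D
0 -> A


Result: CCAAACDA


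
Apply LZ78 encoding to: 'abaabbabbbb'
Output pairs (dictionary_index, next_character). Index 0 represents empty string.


LZ78 encoding steps:
Dictionary: {0: ''}
Step 1: w='' (idx 0), next='a' -> output (0, 'a'), add 'a' as idx 1
Step 2: w='' (idx 0), next='b' -> output (0, 'b'), add 'b' as idx 2
Step 3: w='a' (idx 1), next='a' -> output (1, 'a'), add 'aa' as idx 3
Step 4: w='b' (idx 2), next='b' -> output (2, 'b'), add 'bb' as idx 4
Step 5: w='a' (idx 1), next='b' -> output (1, 'b'), add 'ab' as idx 5
Step 6: w='bb' (idx 4), next='b' -> output (4, 'b'), add 'bbb' as idx 6


Encoded: [(0, 'a'), (0, 'b'), (1, 'a'), (2, 'b'), (1, 'b'), (4, 'b')]


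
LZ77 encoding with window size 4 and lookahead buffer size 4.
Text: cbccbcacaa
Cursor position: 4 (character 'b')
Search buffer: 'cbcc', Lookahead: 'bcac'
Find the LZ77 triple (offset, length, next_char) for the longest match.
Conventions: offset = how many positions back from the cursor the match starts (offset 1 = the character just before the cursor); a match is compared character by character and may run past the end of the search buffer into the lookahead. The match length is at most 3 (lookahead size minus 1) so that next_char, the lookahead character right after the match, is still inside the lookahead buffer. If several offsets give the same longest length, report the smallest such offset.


Try each offset into the search buffer:
  offset=1 (pos 3, char 'c'): match length 0
  offset=2 (pos 2, char 'c'): match length 0
  offset=3 (pos 1, char 'b'): match length 2
  offset=4 (pos 0, char 'c'): match length 0
Longest match has length 2 at offset 3.
next_char = character at position 4 + 2 = 6 -> 'a'

Best match: offset=3, length=2 (matching 'bc' starting at position 1)
LZ77 triple: (3, 2, 'a')


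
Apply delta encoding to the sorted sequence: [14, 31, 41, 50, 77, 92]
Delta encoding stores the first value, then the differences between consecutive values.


First value: 14
Deltas:
  31 - 14 = 17
  41 - 31 = 10
  50 - 41 = 9
  77 - 50 = 27
  92 - 77 = 15


Delta encoded: [14, 17, 10, 9, 27, 15]


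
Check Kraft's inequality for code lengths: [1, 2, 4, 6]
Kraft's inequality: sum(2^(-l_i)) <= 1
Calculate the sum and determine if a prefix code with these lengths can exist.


Sum = 2^(-1) + 2^(-2) + 2^(-4) + 2^(-6)
    = 0.5 + 0.25 + 0.0625 + 0.015625
    = 53/64 = 0.828125
Since 0.828125 <= 1, Kraft's inequality IS satisfied.
A prefix code with these lengths CAN exist.

Kraft sum = 0.828125. Satisfied.


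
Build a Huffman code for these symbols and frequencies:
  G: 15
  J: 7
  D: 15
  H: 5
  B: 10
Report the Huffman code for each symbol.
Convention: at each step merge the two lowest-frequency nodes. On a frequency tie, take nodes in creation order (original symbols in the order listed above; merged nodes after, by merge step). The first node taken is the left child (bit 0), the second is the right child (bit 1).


Huffman tree construction:
Step 1: Merge H(5) + J(7) = 12
Step 2: Merge B(10) + (H+J)(12) = 22
Step 3: Merge G(15) + D(15) = 30
Step 4: Merge (B+(H+J))(22) + (G+D)(30) = 52
Read each symbol's code off the tree from the root (left child = 0, right child = 1).

Codes:
  G: 10 (length 2)
  J: 011 (length 3)
  D: 11 (length 2)
  H: 010 (length 3)
  B: 00 (length 2)
Average code length: 116/52 = 2.2308 bits/symbol


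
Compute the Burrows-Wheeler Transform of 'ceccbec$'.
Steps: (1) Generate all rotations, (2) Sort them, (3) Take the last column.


Rotations (sorted):
  0: $ceccbec -> last char: c
  1: bec$cecc -> last char: c
  2: c$ceccbe -> last char: e
  3: cbec$cec -> last char: c
  4: ccbec$ce -> last char: e
  5: ceccbec$ -> last char: $
  6: ec$ceccb -> last char: b
  7: eccbec$c -> last char: c


BWT = ccece$bc


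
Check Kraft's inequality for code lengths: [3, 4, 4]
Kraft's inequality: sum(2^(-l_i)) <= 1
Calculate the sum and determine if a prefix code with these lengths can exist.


Sum = 2^(-3) + 2^(-4) + 2^(-4)
    = 0.125 + 0.0625 + 0.0625
    = 4/16 = 0.25
Since 0.25 <= 1, Kraft's inequality IS satisfied.
A prefix code with these lengths CAN exist.

Kraft sum = 0.25. Satisfied.


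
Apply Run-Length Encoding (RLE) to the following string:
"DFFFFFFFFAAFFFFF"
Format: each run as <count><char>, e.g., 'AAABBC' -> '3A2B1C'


Scanning runs left to right:
  i=0: run of 'D' x 1 -> '1D'
  i=1: run of 'F' x 8 -> '8F'
  i=9: run of 'A' x 2 -> '2A'
  i=11: run of 'F' x 5 -> '5F'

RLE = 1D8F2A5F


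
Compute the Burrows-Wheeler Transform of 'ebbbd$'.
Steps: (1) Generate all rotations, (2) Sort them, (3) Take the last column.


Rotations (sorted):
  0: $ebbbd -> last char: d
  1: bbbd$e -> last char: e
  2: bbd$eb -> last char: b
  3: bd$ebb -> last char: b
  4: d$ebbb -> last char: b
  5: ebbbd$ -> last char: $


BWT = debbb$


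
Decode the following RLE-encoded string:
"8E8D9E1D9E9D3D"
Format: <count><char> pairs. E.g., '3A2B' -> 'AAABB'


Expanding each <count><char> pair:
  8E -> 'EEEEEEEE'
  8D -> 'DDDDDDDD'
  9E -> 'EEEEEEEEE'
  1D -> 'D'
  9E -> 'EEEEEEEEE'
  9D -> 'DDDDDDDDD'
  3D -> 'DDD'

Decoded = EEEEEEEEDDDDDDDDEEEEEEEEEDEEEEEEEEEDDDDDDDDDDDD


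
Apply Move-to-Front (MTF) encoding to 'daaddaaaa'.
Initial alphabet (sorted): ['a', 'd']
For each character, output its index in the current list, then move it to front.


MTF encoding:
'd': index 1 in ['a', 'd'] -> ['d', 'a']
'a': index 1 in ['d', 'a'] -> ['a', 'd']
'a': index 0 in ['a', 'd'] -> ['a', 'd']
'd': index 1 in ['a', 'd'] -> ['d', 'a']
'd': index 0 in ['d', 'a'] -> ['d', 'a']
'a': index 1 in ['d', 'a'] -> ['a', 'd']
'a': index 0 in ['a', 'd'] -> ['a', 'd']
'a': index 0 in ['a', 'd'] -> ['a', 'd']
'a': index 0 in ['a', 'd'] -> ['a', 'd']


Output: [1, 1, 0, 1, 0, 1, 0, 0, 0]


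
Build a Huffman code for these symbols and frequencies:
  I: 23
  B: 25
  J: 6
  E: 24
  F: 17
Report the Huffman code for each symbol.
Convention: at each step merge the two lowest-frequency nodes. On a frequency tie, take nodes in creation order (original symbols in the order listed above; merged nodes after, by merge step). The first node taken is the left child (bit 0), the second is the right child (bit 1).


Huffman tree construction:
Step 1: Merge J(6) + F(17) = 23
Step 2: Merge I(23) + (J+F)(23) = 46
Step 3: Merge E(24) + B(25) = 49
Step 4: Merge (I+(J+F))(46) + (E+B)(49) = 95
Read each symbol's code off the tree from the root (left child = 0, right child = 1).

Codes:
  I: 00 (length 2)
  B: 11 (length 2)
  J: 010 (length 3)
  E: 10 (length 2)
  F: 011 (length 3)
Average code length: 213/95 = 2.2421 bits/symbol


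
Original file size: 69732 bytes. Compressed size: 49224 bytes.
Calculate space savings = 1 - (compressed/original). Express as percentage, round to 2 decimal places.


ratio = compressed/original = 49224/69732 = 0.705903
savings = 1 - ratio = 1 - 0.705903 = 0.294097
as a percentage: 0.294097 * 100 = 29.41%

Space savings = 1 - 49224/69732 = 29.41%


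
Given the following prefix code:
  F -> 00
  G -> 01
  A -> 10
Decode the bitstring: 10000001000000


Decoding step by step:
Bits 10 -> A
Bits 00 -> F
Bits 00 -> F
Bits 01 -> G
Bits 00 -> F
Bits 00 -> F
Bits 00 -> F


Decoded message: AFFGFFF


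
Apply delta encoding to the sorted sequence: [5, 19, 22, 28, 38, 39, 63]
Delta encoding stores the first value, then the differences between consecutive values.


First value: 5
Deltas:
  19 - 5 = 14
  22 - 19 = 3
  28 - 22 = 6
  38 - 28 = 10
  39 - 38 = 1
  63 - 39 = 24


Delta encoded: [5, 14, 3, 6, 10, 1, 24]


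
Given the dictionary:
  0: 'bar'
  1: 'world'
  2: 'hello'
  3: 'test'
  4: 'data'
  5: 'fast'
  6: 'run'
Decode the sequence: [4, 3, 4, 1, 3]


Look up each index in the dictionary:
  4 -> 'data'
  3 -> 'test'
  4 -> 'data'
  1 -> 'world'
  3 -> 'test'

Decoded: "data test data world test"


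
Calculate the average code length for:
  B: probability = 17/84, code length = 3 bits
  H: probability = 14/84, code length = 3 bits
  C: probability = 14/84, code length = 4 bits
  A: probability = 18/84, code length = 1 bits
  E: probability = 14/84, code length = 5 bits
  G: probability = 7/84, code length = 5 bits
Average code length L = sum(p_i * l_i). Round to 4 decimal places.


Weighted contributions p_i * l_i:
  B: (17/84) * 3 = 51/84
  H: (14/84) * 3 = 42/84
  C: (14/84) * 4 = 56/84
  A: (18/84) * 1 = 18/84
  E: (14/84) * 5 = 70/84
  G: (7/84) * 5 = 35/84
Sum = (51 + 42 + 56 + 18 + 70 + 35)/84 = 272/84

L = 272/84 = 3.2381 bits/symbol


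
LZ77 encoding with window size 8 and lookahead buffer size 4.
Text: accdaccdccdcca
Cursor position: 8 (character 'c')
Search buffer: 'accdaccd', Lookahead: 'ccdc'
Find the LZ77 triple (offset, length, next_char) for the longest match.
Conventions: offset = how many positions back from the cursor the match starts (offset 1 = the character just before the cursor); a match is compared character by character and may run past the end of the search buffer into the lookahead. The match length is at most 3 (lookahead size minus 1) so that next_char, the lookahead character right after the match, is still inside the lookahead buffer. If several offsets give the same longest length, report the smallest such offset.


Try each offset into the search buffer:
  offset=1 (pos 7, char 'd'): match length 0
  offset=2 (pos 6, char 'c'): match length 1
  offset=3 (pos 5, char 'c'): match length 3
  offset=4 (pos 4, char 'a'): match length 0
  offset=5 (pos 3, char 'd'): match length 0
  offset=6 (pos 2, char 'c'): match length 1
  offset=7 (pos 1, char 'c'): match length 3
  offset=8 (pos 0, char 'a'): match length 0
Longest match has length 3, found at offsets 3, 7; take the smallest, offset 3.
next_char = character at position 8 + 3 = 11 -> 'c'

Best match: offset=3, length=3 (matching 'ccd' starting at position 5)
LZ77 triple: (3, 3, 'c')


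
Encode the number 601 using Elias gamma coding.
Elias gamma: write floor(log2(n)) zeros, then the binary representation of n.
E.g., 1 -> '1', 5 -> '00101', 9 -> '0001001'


num_bits = floor(log2(601)) + 1 = 10
leading_zeros = num_bits - 1 = 9
binary(601) = 1001011001

Elias gamma(601) = '000000000' + '1001011001' = 0000000001001011001 (19 bits)


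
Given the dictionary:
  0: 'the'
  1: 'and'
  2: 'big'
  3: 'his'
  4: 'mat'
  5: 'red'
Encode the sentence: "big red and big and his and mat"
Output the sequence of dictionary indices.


Look up each word in the dictionary:
  'big' -> 2
  'red' -> 5
  'and' -> 1
  'big' -> 2
  'and' -> 1
  'his' -> 3
  'and' -> 1
  'mat' -> 4

Encoded: [2, 5, 1, 2, 1, 3, 1, 4]


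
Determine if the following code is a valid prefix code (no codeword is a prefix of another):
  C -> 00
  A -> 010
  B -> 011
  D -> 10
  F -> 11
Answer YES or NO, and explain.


Checking each pair (does one codeword prefix another?):
  C='00' vs A='010': no prefix
  C='00' vs B='011': no prefix
  C='00' vs D='10': no prefix
  C='00' vs F='11': no prefix
  A='010' vs C='00': no prefix
  A='010' vs B='011': no prefix
  A='010' vs D='10': no prefix
  A='010' vs F='11': no prefix
  B='011' vs C='00': no prefix
  B='011' vs A='010': no prefix
  B='011' vs D='10': no prefix
  B='011' vs F='11': no prefix
  D='10' vs C='00': no prefix
  D='10' vs A='010': no prefix
  D='10' vs B='011': no prefix
  D='10' vs F='11': no prefix
  F='11' vs C='00': no prefix
  F='11' vs A='010': no prefix
  F='11' vs B='011': no prefix
  F='11' vs D='10': no prefix
No violation found over all pairs.

YES -- this is a valid prefix code. No codeword is a prefix of any other codeword.


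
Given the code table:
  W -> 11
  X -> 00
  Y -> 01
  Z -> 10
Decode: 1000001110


Decoding:
10 -> Z
00 -> X
00 -> X
11 -> W
10 -> Z


Result: ZXXWZ


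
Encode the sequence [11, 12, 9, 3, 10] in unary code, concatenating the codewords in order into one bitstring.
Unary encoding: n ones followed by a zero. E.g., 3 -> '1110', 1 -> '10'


Encode each number as n ones followed by a terminating 0:
  11 -> 111111111110 (12 bits)
  12 -> 1111111111110 (13 bits)
  9 -> 1111111110 (10 bits)
  3 -> 1110 (4 bits)
  10 -> 11111111110 (11 bits)
Total length = 12 + 13 + 10 + 4 + 11 = 50 bits.

Unary([11, 12, 9, 3, 10]) = 11111111111011111111111101111111110111011111111110 (50 bits)


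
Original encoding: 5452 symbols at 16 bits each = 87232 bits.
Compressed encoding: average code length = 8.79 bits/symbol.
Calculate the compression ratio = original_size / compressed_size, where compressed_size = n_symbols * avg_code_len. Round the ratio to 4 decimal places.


original_size = n_symbols * orig_bits = 5452 * 16 = 87232 bits
compressed_size = n_symbols * avg_code_len = 5452 * 8.79 = 47923.08 bits
ratio = original_size / compressed_size = 87232 / 47923.08 = 1.8203

Compression ratio = 1.8203


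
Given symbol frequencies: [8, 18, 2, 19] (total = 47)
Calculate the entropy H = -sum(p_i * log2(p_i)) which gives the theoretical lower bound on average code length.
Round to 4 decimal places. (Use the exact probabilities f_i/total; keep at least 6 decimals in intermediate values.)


Per-symbol terms -p_i * log2(p_i) with p_i = f_i/47:
  p = 8/47 = 0.170213: log2(p) = -2.554589, -p*log2(p) = 0.434824
  p = 18/47 = 0.382979: log2(p) = -1.384664, -p*log2(p) = 0.530297
  p = 2/47 = 0.042553: log2(p) = -4.554589, -p*log2(p) = 0.193812
  p = 19/47 = 0.404255: log2(p) = -1.306661, -p*log2(p) = 0.528225
H = 0.434824 + 0.530297 + 0.193812 + 0.528225 = 1.687158

H = 1.6872 bits/symbol


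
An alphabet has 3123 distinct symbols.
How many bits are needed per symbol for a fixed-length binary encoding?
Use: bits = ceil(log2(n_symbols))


log2(3123) = 11.6087
Bracket: 2^11 = 2048 < 3123 <= 2^12 = 4096
So ceil(log2(3123)) = 12

bits = ceil(log2(3123)) = ceil(11.6087) = 12 bits


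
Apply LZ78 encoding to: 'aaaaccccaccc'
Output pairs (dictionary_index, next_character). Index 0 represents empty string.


LZ78 encoding steps:
Dictionary: {0: ''}
Step 1: w='' (idx 0), next='a' -> output (0, 'a'), add 'a' as idx 1
Step 2: w='a' (idx 1), next='a' -> output (1, 'a'), add 'aa' as idx 2
Step 3: w='a' (idx 1), next='c' -> output (1, 'c'), add 'ac' as idx 3
Step 4: w='' (idx 0), next='c' -> output (0, 'c'), add 'c' as idx 4
Step 5: w='c' (idx 4), next='c' -> output (4, 'c'), add 'cc' as idx 5
Step 6: w='ac' (idx 3), next='c' -> output (3, 'c'), add 'acc' as idx 6
Step 7: w='c' (idx 4), end of input -> output (4, '')


Encoded: [(0, 'a'), (1, 'a'), (1, 'c'), (0, 'c'), (4, 'c'), (3, 'c'), (4, '')]


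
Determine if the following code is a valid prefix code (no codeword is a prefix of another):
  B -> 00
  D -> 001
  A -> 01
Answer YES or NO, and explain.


Checking each pair (does one codeword prefix another?):
  B='00' vs D='001': prefix -- VIOLATION

NO -- this is NOT a valid prefix code. B (00) is a prefix of D (001).


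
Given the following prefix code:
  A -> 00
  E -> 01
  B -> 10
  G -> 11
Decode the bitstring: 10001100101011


Decoding step by step:
Bits 10 -> B
Bits 00 -> A
Bits 11 -> G
Bits 00 -> A
Bits 10 -> B
Bits 10 -> B
Bits 11 -> G


Decoded message: BAGABBG


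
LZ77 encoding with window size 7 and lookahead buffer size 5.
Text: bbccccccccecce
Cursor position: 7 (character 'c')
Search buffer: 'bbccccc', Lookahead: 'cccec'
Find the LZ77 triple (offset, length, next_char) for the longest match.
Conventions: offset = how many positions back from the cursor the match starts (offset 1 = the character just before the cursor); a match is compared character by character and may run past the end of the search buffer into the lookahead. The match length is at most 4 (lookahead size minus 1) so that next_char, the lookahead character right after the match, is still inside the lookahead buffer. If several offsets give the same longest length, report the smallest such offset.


Try each offset into the search buffer:
  offset=1 (pos 6, char 'c'): match length 3
  offset=2 (pos 5, char 'c'): match length 3
  offset=3 (pos 4, char 'c'): match length 3
  offset=4 (pos 3, char 'c'): match length 3
  offset=5 (pos 2, char 'c'): match length 3
  offset=6 (pos 1, char 'b'): match length 0
  offset=7 (pos 0, char 'b'): match length 0
Longest match has length 3, found at offsets 1, 2, 3, 4, 5; take the smallest, offset 1.
next_char = character at position 7 + 3 = 10 -> 'e'

Best match: offset=1, length=3 (matching 'ccc' starting at position 6)
LZ77 triple: (1, 3, 'e')


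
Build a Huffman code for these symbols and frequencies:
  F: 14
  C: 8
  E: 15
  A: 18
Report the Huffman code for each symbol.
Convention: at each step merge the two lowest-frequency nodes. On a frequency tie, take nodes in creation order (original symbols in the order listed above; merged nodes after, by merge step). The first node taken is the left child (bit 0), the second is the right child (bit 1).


Huffman tree construction:
Step 1: Merge C(8) + F(14) = 22
Step 2: Merge E(15) + A(18) = 33
Step 3: Merge (C+F)(22) + (E+A)(33) = 55
Read each symbol's code off the tree from the root (left child = 0, right child = 1).

Codes:
  F: 01 (length 2)
  C: 00 (length 2)
  E: 10 (length 2)
  A: 11 (length 2)
Average code length: 110/55 = 2.0000 bits/symbol


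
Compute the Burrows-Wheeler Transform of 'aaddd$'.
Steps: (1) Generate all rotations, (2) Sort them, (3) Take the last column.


Rotations (sorted):
  0: $aaddd -> last char: d
  1: aaddd$ -> last char: $
  2: addd$a -> last char: a
  3: d$aadd -> last char: d
  4: dd$aad -> last char: d
  5: ddd$aa -> last char: a


BWT = d$adda


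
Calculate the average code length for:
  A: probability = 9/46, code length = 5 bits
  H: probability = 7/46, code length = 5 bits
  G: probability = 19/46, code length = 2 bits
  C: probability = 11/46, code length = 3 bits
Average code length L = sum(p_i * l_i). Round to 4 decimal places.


Weighted contributions p_i * l_i:
  A: (9/46) * 5 = 45/46
  H: (7/46) * 5 = 35/46
  G: (19/46) * 2 = 38/46
  C: (11/46) * 3 = 33/46
Sum = (45 + 35 + 38 + 33)/46 = 151/46

L = 151/46 = 3.2826 bits/symbol


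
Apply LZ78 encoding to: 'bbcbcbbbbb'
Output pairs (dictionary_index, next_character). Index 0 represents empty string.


LZ78 encoding steps:
Dictionary: {0: ''}
Step 1: w='' (idx 0), next='b' -> output (0, 'b'), add 'b' as idx 1
Step 2: w='b' (idx 1), next='c' -> output (1, 'c'), add 'bc' as idx 2
Step 3: w='bc' (idx 2), next='b' -> output (2, 'b'), add 'bcb' as idx 3
Step 4: w='b' (idx 1), next='b' -> output (1, 'b'), add 'bb' as idx 4
Step 5: w='bb' (idx 4), end of input -> output (4, '')


Encoded: [(0, 'b'), (1, 'c'), (2, 'b'), (1, 'b'), (4, '')]
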